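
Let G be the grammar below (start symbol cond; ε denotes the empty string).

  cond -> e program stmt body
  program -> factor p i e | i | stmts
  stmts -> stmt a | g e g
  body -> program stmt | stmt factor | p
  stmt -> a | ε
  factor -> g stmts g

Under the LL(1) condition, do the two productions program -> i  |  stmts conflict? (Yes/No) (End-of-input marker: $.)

No

FIRST(i) = { i } and FIRST(stmts) = { a, g }.
The FIRST sets are disjoint and neither alternative is nullable — no conflict.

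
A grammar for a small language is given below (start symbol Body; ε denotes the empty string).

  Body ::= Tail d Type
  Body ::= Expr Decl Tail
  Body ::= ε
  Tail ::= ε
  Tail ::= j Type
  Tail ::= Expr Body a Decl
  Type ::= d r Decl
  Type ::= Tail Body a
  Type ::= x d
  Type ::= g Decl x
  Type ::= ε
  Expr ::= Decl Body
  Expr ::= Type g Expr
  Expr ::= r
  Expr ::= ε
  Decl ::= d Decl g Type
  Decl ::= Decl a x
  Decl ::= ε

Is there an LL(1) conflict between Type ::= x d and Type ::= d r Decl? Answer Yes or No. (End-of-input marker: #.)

No

FIRST(x d) = { x } and FIRST(d r Decl) = { d }.
The FIRST sets are disjoint and neither alternative is nullable — no conflict.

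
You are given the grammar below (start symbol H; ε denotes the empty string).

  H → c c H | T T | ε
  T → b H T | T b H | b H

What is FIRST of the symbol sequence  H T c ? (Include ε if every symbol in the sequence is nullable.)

Add FIRST(H)\{ε} = { b, c }; H is nullable, continue.
Add FIRST(T) = { b }; T is not nullable, stop.

{ b, c }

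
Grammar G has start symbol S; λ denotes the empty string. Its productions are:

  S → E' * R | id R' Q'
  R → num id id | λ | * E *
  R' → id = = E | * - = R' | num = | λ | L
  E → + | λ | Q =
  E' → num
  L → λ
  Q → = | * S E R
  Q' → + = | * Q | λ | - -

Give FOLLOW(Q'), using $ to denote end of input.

{ $, *, +, =, num }

In S → id R' Q': Q' is at the end, add FOLLOW(S) = { $, *, +, =, num }.
Union: FOLLOW(Q') = { $, *, +, =, num }.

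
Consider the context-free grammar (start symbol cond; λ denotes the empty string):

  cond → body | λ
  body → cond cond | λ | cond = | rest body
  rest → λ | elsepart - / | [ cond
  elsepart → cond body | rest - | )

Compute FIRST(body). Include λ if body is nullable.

From body → cond cond: cond, cond nullable, take FIRST(cond) ∪ FIRST(cond) = { ), -, =, [ }; also λ since the whole RHS is nullable.
body → λ contributes λ.
From body → cond =: cond nullable, take FIRST(cond) ∪ {=} = { ), -, =, [ }.
From body → rest body: rest, body nullable, take FIRST(rest) ∪ FIRST(body) = { ), -, =, [ }; also λ since the whole RHS is nullable.
Union: FIRST(body) = { ), -, =, [, λ }.

{ ), -, =, [, λ }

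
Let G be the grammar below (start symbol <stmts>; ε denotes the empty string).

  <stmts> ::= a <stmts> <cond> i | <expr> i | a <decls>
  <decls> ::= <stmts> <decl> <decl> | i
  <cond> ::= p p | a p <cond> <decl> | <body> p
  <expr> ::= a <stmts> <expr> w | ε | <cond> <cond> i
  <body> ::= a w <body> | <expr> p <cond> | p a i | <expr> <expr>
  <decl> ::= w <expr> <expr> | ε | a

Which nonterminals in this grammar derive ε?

{ <body>, <decl>, <expr> }

Directly nullable (have an ε-production): <expr>, <decl>.
<body> ::= <expr> <expr> with every symbol nullable, so <body> is nullable.
No other nonterminal has a production whose RHS symbols are all nullable.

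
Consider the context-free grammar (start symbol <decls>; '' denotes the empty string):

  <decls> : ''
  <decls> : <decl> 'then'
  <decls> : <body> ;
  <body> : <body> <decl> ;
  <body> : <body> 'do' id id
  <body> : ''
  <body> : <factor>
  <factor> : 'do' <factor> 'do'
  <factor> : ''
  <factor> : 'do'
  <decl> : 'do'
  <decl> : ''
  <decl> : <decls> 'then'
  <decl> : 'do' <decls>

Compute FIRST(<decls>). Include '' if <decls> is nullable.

{ 'do', 'then', ;, '' }

<decls> : '' contributes ''.
From <decls> : <decl> 'then': <decl> nullable, take FIRST(<decl>) ∪ {'then'} = { 'do', 'then', ; }.
From <decls> : <body> ;: <body> nullable, take FIRST(<body>) ∪ {;} = { 'do', 'then', ; }.
Union: FIRST(<decls>) = { 'do', 'then', ;, '' }.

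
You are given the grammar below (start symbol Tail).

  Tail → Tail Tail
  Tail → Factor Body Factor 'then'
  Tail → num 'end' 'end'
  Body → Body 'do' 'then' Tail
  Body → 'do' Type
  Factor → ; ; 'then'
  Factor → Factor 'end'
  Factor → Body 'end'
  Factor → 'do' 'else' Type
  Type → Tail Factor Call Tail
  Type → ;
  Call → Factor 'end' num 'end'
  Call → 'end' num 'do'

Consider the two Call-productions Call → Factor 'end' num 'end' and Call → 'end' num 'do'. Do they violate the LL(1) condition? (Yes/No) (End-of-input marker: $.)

FIRST(Factor 'end' num 'end') = { 'do', ; } and FIRST('end' num 'do') = { 'end' }.
The FIRST sets are disjoint and neither alternative is nullable — no conflict.

No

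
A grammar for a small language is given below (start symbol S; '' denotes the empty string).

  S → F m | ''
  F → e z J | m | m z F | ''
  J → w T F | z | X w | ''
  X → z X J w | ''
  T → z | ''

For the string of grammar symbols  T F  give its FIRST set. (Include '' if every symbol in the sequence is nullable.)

{ e, m, z, '' }

Add FIRST(T)\{''} = { z }; T is nullable, continue.
Add FIRST(F)\{''} = { e, m }; F is nullable, continue.
Every symbol is nullable, so include ''.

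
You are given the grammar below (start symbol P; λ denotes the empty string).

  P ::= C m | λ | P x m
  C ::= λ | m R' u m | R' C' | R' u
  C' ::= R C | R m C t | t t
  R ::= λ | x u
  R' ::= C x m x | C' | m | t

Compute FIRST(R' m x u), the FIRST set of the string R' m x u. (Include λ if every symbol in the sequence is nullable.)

{ m, t, u, x }

Add FIRST(R')\{λ} = { m, t, u, x }; R' is nullable, continue.
m is a terminal; add {m} and stop.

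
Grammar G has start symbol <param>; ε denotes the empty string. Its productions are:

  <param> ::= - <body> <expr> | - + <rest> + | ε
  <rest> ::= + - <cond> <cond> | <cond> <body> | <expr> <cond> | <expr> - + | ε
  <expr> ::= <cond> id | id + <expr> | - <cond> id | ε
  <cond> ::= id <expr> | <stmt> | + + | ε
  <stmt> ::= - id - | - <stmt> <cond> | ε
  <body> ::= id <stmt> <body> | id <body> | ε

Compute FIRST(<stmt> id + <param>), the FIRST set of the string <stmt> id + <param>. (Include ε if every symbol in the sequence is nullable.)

{ -, id }

Add FIRST(<stmt>)\{ε} = { - }; <stmt> is nullable, continue.
id is a terminal; add {id} and stop.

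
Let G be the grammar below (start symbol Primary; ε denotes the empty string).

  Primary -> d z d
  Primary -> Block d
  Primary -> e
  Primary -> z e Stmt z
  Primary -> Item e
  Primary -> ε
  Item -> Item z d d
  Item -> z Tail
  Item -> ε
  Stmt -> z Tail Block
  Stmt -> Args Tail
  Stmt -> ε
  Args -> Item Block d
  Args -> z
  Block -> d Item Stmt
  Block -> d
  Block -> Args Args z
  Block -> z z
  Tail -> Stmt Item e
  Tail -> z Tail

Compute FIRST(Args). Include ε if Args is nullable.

{ d, z }

From Args -> Item Block d: Item nullable, take FIRST(Item) ∪ FIRST(Block) = { d, z }.
Args -> z contributes {z}.
Union: FIRST(Args) = { d, z }.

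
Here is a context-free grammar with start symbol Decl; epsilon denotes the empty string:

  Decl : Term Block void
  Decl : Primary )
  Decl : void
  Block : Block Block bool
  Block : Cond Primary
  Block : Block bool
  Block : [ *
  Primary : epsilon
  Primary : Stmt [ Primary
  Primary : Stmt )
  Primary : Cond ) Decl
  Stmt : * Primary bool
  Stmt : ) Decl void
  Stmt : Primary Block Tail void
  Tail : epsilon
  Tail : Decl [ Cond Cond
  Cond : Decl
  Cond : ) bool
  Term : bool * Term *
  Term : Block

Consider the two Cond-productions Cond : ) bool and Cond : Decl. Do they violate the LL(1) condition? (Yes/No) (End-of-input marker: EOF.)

Yes

FIRST() bool) = { ) } and FIRST(Decl) = { ), *, [, bool, void }.
Both contain ), so the two alternatives are not disjoint — LL(1) conflict.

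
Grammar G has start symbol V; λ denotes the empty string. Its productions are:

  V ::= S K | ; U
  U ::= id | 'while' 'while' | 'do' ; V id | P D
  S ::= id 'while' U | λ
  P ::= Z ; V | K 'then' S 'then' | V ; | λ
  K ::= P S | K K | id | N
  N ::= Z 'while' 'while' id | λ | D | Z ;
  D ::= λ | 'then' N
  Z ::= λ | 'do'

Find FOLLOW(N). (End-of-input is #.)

In K ::= N: N is at the end, add FOLLOW(K) = { #, 'do', 'then', 'while', ;, id }.
In D ::= 'then' N: N is at the end, add FOLLOW(D) = { #, 'do', 'then', 'while', ;, id }.
Union: FOLLOW(N) = { #, 'do', 'then', 'while', ;, id }.

{ #, 'do', 'then', 'while', ;, id }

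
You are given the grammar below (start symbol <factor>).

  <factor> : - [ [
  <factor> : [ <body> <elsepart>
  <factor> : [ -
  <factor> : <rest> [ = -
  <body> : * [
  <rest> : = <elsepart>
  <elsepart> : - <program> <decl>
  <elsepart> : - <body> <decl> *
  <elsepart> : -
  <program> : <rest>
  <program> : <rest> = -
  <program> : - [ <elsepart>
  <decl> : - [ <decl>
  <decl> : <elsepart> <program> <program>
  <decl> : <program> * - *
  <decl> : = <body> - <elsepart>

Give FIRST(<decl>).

<decl> : - [ <decl> contributes {-}.
From <decl> : <elsepart> <program> <program>: add FIRST(<elsepart>) = { - }.
From <decl> : <program> * - *: add FIRST(<program>) = { -, = }.
<decl> : = <body> - <elsepart> contributes {=}.
Union: FIRST(<decl>) = { -, = }.

{ -, = }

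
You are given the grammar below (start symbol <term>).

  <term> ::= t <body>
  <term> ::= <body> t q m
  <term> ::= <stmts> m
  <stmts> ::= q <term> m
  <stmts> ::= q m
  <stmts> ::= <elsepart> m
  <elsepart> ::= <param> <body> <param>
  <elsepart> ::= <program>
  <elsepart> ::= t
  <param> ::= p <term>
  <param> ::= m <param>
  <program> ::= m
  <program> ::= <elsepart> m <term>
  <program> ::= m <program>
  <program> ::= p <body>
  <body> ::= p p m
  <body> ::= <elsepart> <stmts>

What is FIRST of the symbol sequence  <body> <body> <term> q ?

Add FIRST(<body>) = { m, p, t }; <body> is not nullable, stop.

{ m, p, t }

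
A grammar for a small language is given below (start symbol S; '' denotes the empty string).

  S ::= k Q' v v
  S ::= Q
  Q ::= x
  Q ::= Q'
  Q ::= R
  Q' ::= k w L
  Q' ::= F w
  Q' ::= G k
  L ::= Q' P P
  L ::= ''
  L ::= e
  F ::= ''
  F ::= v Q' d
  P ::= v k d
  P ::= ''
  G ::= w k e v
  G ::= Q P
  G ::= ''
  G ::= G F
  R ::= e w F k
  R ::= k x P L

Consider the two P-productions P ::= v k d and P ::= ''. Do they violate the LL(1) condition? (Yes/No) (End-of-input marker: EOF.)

Yes

FIRST(v k d) = { v } and FIRST('') = { '' }.
The second alternative is nullable and FOLLOW(P) = { EOF, d, e, k, v, w, x } shares v with FIRST of the first — conflict.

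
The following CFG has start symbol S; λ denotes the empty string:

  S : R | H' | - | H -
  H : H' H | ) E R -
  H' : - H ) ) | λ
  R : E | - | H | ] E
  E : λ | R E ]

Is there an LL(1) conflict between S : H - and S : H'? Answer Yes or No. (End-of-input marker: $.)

Yes

FIRST(H -) = { ), - } and FIRST(H') = { -, λ }.
Both contain -, so the two alternatives are not disjoint — LL(1) conflict.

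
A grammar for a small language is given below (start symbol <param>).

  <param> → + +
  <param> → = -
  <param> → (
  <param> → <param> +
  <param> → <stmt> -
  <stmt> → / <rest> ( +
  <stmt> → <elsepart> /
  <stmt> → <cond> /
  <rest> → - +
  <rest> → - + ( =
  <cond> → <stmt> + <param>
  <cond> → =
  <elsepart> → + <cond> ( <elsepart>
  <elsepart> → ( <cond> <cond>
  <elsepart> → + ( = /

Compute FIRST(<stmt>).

{ (, +, /, = }

<stmt> → / <rest> ( + contributes {/}.
From <stmt> → <elsepart> /: add FIRST(<elsepart>) = { (, + }.
From <stmt> → <cond> /: add FIRST(<cond>) = { (, +, /, = }.
Union: FIRST(<stmt>) = { (, +, /, = }.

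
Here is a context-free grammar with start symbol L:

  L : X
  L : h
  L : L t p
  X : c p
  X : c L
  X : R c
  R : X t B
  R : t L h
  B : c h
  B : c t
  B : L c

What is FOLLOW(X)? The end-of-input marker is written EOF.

In L : X: X is at the end, add FOLLOW(L) = { EOF, c, h, t }.
In R : X t B: add FIRST(t B) = { t }.
Union: FOLLOW(X) = { EOF, c, h, t }.

{ EOF, c, h, t }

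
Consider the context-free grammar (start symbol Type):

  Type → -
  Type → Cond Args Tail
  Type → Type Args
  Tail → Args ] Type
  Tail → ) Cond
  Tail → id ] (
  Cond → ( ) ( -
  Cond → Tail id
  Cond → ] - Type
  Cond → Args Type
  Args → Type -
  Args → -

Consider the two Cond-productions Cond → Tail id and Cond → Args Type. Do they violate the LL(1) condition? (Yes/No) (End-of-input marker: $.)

FIRST(Tail id) = { (, ), -, ], id } and FIRST(Args Type) = { (, ), -, ], id }.
Both contain (, so the two alternatives are not disjoint — LL(1) conflict.

Yes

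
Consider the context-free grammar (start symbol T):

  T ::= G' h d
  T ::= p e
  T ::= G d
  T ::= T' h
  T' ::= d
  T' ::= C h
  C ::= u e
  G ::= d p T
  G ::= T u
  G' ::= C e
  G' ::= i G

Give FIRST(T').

T' ::= d contributes {d}.
From T' ::= C h: add FIRST(C) = { u }.
Union: FIRST(T') = { d, u }.

{ d, u }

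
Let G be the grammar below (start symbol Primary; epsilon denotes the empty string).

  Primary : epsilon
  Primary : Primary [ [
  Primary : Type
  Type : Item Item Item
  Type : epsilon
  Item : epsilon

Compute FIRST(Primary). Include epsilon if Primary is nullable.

{ [, epsilon }

Primary : epsilon contributes epsilon.
From Primary : Primary [ [: Primary nullable, take FIRST(Primary) ∪ {[} = { [ }.
From Primary : Type: add FIRST(Type) = { epsilon } (including epsilon since Type is nullable).
Union: FIRST(Primary) = { [, epsilon }.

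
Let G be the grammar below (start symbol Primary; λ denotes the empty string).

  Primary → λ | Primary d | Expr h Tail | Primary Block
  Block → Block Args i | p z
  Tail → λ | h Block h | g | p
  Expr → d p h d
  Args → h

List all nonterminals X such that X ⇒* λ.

{ Primary, Tail }

Directly nullable (have an λ-production): Primary, Tail.
No other nonterminal has a production whose RHS symbols are all nullable.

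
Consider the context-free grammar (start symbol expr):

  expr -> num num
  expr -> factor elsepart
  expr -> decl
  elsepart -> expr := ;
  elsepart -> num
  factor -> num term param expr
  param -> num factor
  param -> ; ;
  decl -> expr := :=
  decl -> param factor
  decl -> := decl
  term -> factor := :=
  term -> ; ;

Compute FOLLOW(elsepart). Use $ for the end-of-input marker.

In expr -> factor elsepart: elsepart is at the end, add FOLLOW(expr) = { $, :=, ;, num }.
Union: FOLLOW(elsepart) = { $, :=, ;, num }.

{ $, :=, ;, num }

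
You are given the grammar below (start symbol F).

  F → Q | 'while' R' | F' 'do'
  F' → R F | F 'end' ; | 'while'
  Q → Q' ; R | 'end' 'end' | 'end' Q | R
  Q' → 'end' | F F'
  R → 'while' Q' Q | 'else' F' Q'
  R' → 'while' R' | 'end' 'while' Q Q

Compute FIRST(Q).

From Q → Q' ; R: add FIRST(Q') = { 'else', 'end', 'while' }.
Q → 'end' 'end' contributes {'end'}.
Q → 'end' Q contributes {'end'}.
From Q → R: add FIRST(R) = { 'else', 'while' }.
Union: FIRST(Q) = { 'else', 'end', 'while' }.

{ 'else', 'end', 'while' }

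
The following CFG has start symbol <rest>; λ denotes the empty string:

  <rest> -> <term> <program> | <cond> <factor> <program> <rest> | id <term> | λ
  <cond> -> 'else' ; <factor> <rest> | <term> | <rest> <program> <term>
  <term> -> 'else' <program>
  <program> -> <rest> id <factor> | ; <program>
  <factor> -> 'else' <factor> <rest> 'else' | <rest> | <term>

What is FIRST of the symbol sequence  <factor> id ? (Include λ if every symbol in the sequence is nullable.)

{ 'else', ;, id }

Add FIRST(<factor>)\{λ} = { 'else', ;, id }; <factor> is nullable, continue.
id is a terminal; add {id} and stop.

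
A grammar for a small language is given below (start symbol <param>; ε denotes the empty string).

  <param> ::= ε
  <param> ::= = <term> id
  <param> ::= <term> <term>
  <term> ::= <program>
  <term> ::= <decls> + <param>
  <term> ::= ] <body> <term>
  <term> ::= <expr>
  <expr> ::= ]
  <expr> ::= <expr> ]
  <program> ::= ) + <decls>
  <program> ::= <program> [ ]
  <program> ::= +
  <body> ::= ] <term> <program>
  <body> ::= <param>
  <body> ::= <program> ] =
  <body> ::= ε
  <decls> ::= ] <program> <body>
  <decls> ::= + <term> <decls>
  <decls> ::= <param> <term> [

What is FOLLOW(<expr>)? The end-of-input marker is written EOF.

In <term> ::= <expr>: <expr> is at the end, add FOLLOW(<term>) = { EOF, ), +, =, [, ], id }.
In <expr> ::= <expr> ]: add FIRST(]) = { ] }.
Union: FOLLOW(<expr>) = { EOF, ), +, =, [, ], id }.

{ EOF, ), +, =, [, ], id }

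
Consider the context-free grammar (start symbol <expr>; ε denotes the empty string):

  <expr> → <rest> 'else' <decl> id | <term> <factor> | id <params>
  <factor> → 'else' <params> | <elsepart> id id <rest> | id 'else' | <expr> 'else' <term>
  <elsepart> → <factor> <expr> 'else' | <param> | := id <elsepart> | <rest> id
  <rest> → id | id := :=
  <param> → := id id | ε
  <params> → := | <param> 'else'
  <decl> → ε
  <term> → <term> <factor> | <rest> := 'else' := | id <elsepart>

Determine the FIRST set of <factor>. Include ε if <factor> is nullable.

{ 'else', :=, id }

<factor> → 'else' <params> contributes {'else'}.
From <factor> → <elsepart> id id <rest>: <elsepart> nullable, take FIRST(<elsepart>) ∪ {id} = { 'else', :=, id }.
<factor> → id 'else' contributes {id}.
From <factor> → <expr> 'else' <term>: add FIRST(<expr>) = { id }.
Union: FIRST(<factor>) = { 'else', :=, id }.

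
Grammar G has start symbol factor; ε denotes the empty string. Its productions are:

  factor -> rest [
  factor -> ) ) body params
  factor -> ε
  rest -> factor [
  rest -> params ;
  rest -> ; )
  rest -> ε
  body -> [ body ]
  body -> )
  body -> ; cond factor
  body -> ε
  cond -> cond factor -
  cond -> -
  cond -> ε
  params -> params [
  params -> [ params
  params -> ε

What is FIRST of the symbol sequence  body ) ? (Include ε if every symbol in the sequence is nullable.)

Add FIRST(body)\{ε} = { ), ;, [ }; body is nullable, continue.
) is a terminal; add {)} and stop.

{ ), ;, [ }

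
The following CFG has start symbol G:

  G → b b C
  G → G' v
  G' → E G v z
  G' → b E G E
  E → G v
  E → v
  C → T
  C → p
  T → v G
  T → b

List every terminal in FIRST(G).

{ b, v }

G → b b C contributes {b}.
From G → G' v: add FIRST(G') = { b, v }.
Union: FIRST(G) = { b, v }.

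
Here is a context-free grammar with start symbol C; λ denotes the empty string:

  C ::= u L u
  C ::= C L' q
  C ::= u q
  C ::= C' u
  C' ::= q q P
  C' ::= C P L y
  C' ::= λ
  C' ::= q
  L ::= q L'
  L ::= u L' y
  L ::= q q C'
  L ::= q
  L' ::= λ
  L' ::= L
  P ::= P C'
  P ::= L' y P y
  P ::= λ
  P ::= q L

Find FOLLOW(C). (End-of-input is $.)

C is the start symbol, so $ ∈ FOLLOW(C).
In C ::= C L' q: add FIRST(L' q) = { q, u }.
In C' ::= C P L y: add FIRST(P L y) = { q, u, y }.
Union: FOLLOW(C) = { $, q, u, y }.

{ $, q, u, y }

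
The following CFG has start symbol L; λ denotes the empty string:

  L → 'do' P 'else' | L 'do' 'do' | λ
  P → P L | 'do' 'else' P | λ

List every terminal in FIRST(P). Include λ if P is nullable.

From P → P L: P, L nullable, take FIRST(P) ∪ FIRST(L) = { 'do' }; also λ since the whole RHS is nullable.
P → 'do' 'else' P contributes {'do'}.
P → λ contributes λ.
Union: FIRST(P) = { 'do', λ }.

{ 'do', λ }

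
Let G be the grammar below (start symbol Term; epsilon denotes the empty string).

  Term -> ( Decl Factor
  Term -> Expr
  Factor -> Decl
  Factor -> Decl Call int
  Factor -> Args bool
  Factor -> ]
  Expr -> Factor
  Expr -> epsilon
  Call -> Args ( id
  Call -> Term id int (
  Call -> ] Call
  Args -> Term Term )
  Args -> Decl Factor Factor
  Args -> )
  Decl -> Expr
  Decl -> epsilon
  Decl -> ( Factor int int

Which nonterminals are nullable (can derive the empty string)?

Directly nullable (have an epsilon-production): Expr, Decl.
Args -> Decl Factor Factor with every symbol nullable, so Args is nullable.
Term -> Expr with every symbol nullable, so Term is nullable.
Factor -> Decl with every symbol nullable, so Factor is nullable.
No other nonterminal has a production whose RHS symbols are all nullable.

{ Args, Decl, Expr, Factor, Term }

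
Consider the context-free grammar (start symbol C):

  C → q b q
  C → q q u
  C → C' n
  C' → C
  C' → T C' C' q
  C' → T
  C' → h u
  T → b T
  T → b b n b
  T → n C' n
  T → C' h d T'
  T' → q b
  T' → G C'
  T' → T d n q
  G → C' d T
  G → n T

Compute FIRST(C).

{ b, h, n, q }

C → q b q contributes {q}.
C → q q u contributes {q}.
From C → C' n: add FIRST(C') = { b, h, n, q }.
Union: FIRST(C) = { b, h, n, q }.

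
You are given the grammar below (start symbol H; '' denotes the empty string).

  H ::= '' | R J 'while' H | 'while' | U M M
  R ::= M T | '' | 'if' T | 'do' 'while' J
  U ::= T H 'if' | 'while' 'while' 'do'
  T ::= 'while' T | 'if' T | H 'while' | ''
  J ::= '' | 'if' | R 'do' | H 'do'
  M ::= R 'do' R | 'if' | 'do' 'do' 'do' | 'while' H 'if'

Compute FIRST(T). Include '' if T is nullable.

T ::= 'while' T contributes {'while'}.
T ::= 'if' T contributes {'if'}.
From T ::= H 'while': H nullable, take FIRST(H) ∪ {'while'} = { 'do', 'if', 'while' }.
T ::= '' contributes ''.
Union: FIRST(T) = { 'do', 'if', 'while', '' }.

{ 'do', 'if', 'while', '' }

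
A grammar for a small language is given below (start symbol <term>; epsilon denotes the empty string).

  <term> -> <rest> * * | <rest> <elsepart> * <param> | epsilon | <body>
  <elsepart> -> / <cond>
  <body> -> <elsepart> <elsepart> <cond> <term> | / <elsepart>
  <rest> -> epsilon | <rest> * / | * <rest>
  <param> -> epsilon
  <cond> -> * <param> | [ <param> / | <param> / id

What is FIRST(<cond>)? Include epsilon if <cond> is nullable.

{ *, /, [ }

<cond> -> * <param> contributes {*}.
<cond> -> [ <param> / contributes {[}.
From <cond> -> <param> / id: <param> nullable, take FIRST(<param>) ∪ {/} = { / }.
Union: FIRST(<cond>) = { *, /, [ }.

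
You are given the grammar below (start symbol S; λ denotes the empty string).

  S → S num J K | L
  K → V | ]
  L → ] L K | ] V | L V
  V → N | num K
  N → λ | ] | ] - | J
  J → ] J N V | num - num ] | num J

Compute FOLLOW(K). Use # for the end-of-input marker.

{ #, ], num }

In S → S num J K: K is at the end, add FOLLOW(S) = { #, num }.
In L → ] L K: K is at the end, add FOLLOW(L) = { #, ], num }.
In V → num K: K is at the end, add FOLLOW(V) = { #, ], num }.
Union: FOLLOW(K) = { #, ], num }.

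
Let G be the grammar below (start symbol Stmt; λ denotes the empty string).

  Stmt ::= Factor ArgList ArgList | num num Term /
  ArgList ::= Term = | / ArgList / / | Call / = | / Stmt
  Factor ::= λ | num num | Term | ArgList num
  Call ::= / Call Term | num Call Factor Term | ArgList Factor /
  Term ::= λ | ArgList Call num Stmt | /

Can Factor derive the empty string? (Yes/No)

Factor has an λ-production, so Factor ⇒ λ.

Yes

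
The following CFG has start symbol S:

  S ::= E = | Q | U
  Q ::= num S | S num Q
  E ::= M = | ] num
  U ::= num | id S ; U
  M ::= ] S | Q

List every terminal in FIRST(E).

{ ], id, num }

From E ::= M =: add FIRST(M) = { ], id, num }.
E ::= ] num contributes {]}.
Union: FIRST(E) = { ], id, num }.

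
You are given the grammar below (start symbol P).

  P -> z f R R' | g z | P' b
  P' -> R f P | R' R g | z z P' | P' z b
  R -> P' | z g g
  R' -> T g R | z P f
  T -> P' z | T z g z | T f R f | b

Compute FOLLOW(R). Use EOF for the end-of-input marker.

In P -> z f R R': add FIRST(R') = { b, z }.
In P' -> R f P: add FIRST(f P) = { f }.
In P' -> R' R g: add FIRST(g) = { g }.
In R' -> T g R: R is at the end, add FOLLOW(R') = { EOF, b, f, g, z }.
In T -> T f R f: add FIRST(f) = { f }.
Union: FOLLOW(R) = { EOF, b, f, g, z }.

{ EOF, b, f, g, z }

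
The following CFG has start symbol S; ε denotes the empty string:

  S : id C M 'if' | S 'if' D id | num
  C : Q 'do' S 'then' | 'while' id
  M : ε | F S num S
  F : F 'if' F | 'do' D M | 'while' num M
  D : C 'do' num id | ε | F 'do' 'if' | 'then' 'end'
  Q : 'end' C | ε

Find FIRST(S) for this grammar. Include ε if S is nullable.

S : id C M 'if' contributes {id}.
From S : S 'if' D id: add FIRST(S) = { id, num }.
S : num contributes {num}.
Union: FIRST(S) = { id, num }.

{ id, num }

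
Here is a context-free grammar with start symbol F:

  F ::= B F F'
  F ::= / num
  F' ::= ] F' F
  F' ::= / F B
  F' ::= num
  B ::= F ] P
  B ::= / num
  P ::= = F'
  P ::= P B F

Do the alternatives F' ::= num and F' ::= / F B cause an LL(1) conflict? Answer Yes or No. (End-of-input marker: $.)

No

FIRST(num) = { num } and FIRST(/ F B) = { / }.
The FIRST sets are disjoint and neither alternative is nullable — no conflict.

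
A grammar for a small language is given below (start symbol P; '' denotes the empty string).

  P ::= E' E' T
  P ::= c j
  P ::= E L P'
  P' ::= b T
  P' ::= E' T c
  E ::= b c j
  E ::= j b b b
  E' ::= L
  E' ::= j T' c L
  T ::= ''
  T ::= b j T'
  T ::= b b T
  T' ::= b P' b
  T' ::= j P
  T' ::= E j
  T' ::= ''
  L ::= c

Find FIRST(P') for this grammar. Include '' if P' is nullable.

P' ::= b T contributes {b}.
From P' ::= E' T c: add FIRST(E') = { c, j }.
Union: FIRST(P') = { b, c, j }.

{ b, c, j }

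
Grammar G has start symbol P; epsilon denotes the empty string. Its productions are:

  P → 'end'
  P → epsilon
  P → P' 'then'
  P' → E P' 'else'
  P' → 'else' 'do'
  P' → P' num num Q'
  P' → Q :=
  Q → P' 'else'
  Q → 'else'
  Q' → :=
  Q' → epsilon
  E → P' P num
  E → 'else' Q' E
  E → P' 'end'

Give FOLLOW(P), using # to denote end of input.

{ #, num }

P is the start symbol, so # ∈ FOLLOW(P).
In E → P' P num: add FIRST(num) = { num }.
Union: FOLLOW(P) = { #, num }.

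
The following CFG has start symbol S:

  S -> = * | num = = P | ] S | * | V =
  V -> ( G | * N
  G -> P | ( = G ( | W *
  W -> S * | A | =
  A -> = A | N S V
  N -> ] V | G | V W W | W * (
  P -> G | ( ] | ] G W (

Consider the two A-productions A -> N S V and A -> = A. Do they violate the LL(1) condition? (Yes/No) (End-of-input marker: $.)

FIRST(N S V) = { (, *, =, ], num } and FIRST(= A) = { = }.
Both contain =, so the two alternatives are not disjoint — LL(1) conflict.

Yes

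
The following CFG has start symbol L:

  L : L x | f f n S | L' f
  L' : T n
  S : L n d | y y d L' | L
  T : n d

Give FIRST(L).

From L : L x: add FIRST(L) = { f, n }.
L : f f n S contributes {f}.
From L : L' f: add FIRST(L') = { n }.
Union: FIRST(L) = { f, n }.

{ f, n }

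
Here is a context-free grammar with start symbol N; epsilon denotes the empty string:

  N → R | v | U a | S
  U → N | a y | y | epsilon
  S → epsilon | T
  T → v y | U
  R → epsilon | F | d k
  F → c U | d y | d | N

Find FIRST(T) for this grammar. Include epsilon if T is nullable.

{ a, c, d, v, y, epsilon }

T → v y contributes {v}.
From T → U: add FIRST(U) = { a, c, d, v, y, epsilon } (including epsilon since U is nullable).
Union: FIRST(T) = { a, c, d, v, y, epsilon }.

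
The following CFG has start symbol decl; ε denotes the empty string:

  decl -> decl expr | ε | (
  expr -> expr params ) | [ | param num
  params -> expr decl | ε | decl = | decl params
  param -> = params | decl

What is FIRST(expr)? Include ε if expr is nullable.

From expr -> expr params ): add FIRST(expr) = { (, =, [, num }.
expr -> [ contributes {[}.
From expr -> param num: param nullable, take FIRST(param) ∪ {num} = { (, =, [, num }.
Union: FIRST(expr) = { (, =, [, num }.

{ (, =, [, num }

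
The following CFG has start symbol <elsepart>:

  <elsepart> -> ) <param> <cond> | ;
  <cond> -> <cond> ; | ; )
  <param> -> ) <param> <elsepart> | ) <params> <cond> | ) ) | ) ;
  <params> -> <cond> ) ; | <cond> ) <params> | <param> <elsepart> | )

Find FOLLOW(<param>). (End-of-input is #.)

In <elsepart> -> ) <param> <cond>: add FIRST(<cond>) = { ; }.
In <param> -> ) <param> <elsepart>: add FIRST(<elsepart>) = { ), ; }.
In <params> -> <param> <elsepart>: add FIRST(<elsepart>) = { ), ; }.
Union: FOLLOW(<param>) = { ), ; }.

{ ), ; }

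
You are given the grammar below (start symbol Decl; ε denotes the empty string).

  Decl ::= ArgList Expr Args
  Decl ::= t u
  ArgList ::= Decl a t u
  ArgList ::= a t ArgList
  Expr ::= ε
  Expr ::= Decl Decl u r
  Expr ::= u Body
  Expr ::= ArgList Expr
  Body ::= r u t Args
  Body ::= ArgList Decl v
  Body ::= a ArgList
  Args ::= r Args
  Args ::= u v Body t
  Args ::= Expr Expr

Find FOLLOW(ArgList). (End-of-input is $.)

{ $, a, r, t, u, v }

In Decl ::= ArgList Expr Args: add FIRST(Expr Args)\{ε} = { a, r, t, u }.
  Since Expr Args is nullable, also add FOLLOW(Decl) = { $, a, t, u, v }.
In ArgList ::= a t ArgList: ArgList is at the end, add FOLLOW(ArgList) = { $, a, r, t, u, v }.
In Expr ::= ArgList Expr: add FIRST(Expr)\{ε} = { a, t, u }.
  Since Expr is nullable, also add FOLLOW(Expr) = { $, a, r, t, u, v }.
In Body ::= ArgList Decl v: add FIRST(Decl v) = { a, t }.
In Body ::= a ArgList: ArgList is at the end, add FOLLOW(Body) = { $, a, r, t, u, v }.
Union: FOLLOW(ArgList) = { $, a, r, t, u, v }.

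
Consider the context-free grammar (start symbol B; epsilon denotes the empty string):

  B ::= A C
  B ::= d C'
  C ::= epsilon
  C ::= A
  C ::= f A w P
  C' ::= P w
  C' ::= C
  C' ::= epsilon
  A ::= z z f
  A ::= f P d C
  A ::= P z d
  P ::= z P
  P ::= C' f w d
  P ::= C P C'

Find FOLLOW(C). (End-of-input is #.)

In B ::= A C: C is at the end, add FOLLOW(B) = { # }.
In C' ::= C: C is at the end, add FOLLOW(C') = { #, d, f, w, z }.
In A ::= f P d C: C is at the end, add FOLLOW(A) = { #, d, f, w, z }.
In P ::= C P C': add FIRST(P C') = { f, z }.
Union: FOLLOW(C) = { #, d, f, w, z }.

{ #, d, f, w, z }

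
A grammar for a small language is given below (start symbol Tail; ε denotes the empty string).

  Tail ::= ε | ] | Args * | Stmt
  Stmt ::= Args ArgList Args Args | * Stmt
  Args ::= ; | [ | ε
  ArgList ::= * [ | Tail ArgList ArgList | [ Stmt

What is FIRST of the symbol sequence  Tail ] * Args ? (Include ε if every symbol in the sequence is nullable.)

{ *, ;, [, ] }

Add FIRST(Tail)\{ε} = { *, ;, [, ] }; Tail is nullable, continue.
] is a terminal; add {]} and stop.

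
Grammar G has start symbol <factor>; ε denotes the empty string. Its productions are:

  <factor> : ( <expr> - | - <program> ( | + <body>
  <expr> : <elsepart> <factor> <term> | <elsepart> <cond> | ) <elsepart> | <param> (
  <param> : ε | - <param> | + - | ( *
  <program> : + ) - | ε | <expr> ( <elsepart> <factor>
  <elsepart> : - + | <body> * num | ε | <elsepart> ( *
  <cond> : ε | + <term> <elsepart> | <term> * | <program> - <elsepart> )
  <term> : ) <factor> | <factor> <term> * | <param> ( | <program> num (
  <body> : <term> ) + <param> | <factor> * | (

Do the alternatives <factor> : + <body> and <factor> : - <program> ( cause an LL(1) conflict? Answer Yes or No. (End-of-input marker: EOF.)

No

FIRST(+ <body>) = { + } and FIRST(- <program> () = { - }.
The FIRST sets are disjoint and neither alternative is nullable — no conflict.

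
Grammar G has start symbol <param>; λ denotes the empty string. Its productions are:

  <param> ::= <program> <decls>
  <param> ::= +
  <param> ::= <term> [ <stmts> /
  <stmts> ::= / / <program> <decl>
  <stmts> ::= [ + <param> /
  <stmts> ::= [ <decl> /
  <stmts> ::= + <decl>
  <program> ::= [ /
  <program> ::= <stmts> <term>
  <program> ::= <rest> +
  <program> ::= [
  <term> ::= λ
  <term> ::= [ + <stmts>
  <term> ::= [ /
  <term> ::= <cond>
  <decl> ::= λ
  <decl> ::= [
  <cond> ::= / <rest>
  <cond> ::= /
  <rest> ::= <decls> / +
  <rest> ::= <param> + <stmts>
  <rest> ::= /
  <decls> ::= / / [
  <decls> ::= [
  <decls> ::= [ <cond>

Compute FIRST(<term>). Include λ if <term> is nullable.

{ /, [, λ }

<term> ::= λ contributes λ.
<term> ::= [ + <stmts> contributes {[}.
<term> ::= [ / contributes {[}.
From <term> ::= <cond>: add FIRST(<cond>) = { / }.
Union: FIRST(<term>) = { /, [, λ }.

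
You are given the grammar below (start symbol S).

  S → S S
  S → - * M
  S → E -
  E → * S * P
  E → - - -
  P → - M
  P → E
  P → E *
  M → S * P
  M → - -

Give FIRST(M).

From M → S * P: add FIRST(S) = { *, - }.
M → - - contributes {-}.
Union: FIRST(M) = { *, - }.

{ *, - }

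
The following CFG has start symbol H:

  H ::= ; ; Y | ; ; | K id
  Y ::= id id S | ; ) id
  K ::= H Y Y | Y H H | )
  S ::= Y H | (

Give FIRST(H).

{ ), ;, id }

H ::= ; ; Y contributes {;}.
H ::= ; ; contributes {;}.
From H ::= K id: add FIRST(K) = { ), ;, id }.
Union: FIRST(H) = { ), ;, id }.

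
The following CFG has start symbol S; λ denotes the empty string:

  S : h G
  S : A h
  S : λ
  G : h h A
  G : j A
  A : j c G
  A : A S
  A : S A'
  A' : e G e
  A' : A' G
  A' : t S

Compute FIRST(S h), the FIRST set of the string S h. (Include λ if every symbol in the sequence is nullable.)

{ e, h, j, t }

Add FIRST(S)\{λ} = { e, h, j, t }; S is nullable, continue.
h is a terminal; add {h} and stop.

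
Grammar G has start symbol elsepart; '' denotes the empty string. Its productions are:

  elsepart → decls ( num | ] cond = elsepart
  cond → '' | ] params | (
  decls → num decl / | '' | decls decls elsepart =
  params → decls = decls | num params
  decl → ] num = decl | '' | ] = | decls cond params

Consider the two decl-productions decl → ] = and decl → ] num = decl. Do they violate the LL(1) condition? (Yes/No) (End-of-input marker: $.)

FIRST(] =) = { ] } and FIRST(] num = decl) = { ] }.
Both contain ], so the two alternatives are not disjoint — LL(1) conflict.

Yes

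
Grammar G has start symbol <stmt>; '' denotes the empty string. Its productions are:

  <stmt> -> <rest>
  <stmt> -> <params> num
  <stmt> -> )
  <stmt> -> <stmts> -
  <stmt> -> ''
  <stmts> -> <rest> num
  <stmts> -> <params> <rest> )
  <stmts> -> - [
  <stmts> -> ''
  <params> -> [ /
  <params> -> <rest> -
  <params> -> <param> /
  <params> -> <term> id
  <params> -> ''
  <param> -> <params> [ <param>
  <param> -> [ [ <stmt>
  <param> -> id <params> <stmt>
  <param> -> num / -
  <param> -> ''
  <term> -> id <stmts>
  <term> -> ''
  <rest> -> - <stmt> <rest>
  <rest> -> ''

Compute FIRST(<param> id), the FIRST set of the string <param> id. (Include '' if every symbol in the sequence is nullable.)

Add FIRST(<param>)\{''} = { -, /, [, id, num }; <param> is nullable, continue.
id is a terminal; add {id} and stop.

{ -, /, [, id, num }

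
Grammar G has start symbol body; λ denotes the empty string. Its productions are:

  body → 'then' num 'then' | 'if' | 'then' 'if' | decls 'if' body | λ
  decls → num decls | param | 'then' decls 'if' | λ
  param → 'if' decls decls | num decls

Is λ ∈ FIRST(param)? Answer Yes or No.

No

Nullable nonterminals: body, decls.
No production of param has an RHS whose symbols are all nullable, so param is not nullable.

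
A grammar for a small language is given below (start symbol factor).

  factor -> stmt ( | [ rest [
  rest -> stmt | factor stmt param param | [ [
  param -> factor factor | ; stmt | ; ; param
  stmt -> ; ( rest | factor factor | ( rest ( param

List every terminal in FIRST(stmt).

stmt -> ; ( rest contributes {;}.
From stmt -> factor factor: add FIRST(factor) = { (, ;, [ }.
stmt -> ( rest ( param contributes {(}.
Union: FIRST(stmt) = { (, ;, [ }.

{ (, ;, [ }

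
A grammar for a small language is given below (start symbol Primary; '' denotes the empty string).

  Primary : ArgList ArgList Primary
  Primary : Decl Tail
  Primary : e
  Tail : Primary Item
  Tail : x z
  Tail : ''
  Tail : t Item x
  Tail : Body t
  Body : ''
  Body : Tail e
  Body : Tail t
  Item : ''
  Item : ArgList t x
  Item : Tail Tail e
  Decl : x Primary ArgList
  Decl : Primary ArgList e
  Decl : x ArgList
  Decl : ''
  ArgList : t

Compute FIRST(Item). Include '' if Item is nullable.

{ e, t, x, '' }

Item : '' contributes ''.
From Item : ArgList t x: add FIRST(ArgList) = { t }.
From Item : Tail Tail e: Tail, Tail nullable, take FIRST(Tail) ∪ FIRST(Tail) ∪ {e} = { e, t, x }.
Union: FIRST(Item) = { e, t, x, '' }.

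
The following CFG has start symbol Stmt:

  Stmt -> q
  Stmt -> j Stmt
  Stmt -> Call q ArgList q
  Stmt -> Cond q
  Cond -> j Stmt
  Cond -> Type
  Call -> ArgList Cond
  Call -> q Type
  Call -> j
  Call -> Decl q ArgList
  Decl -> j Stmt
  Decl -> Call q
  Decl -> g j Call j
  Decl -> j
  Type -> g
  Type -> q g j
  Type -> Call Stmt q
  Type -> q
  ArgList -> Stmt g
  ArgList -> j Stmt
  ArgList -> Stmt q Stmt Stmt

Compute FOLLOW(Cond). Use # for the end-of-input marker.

In Stmt -> Cond q: add FIRST(q) = { q }.
In Call -> ArgList Cond: Cond is at the end, add FOLLOW(Call) = { g, j, q }.
Union: FOLLOW(Cond) = { g, j, q }.

{ g, j, q }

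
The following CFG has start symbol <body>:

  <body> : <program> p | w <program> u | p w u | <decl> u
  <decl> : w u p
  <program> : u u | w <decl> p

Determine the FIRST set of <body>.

From <body> : <program> p: add FIRST(<program>) = { u, w }.
<body> : w <program> u contributes {w}.
<body> : p w u contributes {p}.
From <body> : <decl> u: add FIRST(<decl>) = { w }.
Union: FIRST(<body>) = { p, u, w }.

{ p, u, w }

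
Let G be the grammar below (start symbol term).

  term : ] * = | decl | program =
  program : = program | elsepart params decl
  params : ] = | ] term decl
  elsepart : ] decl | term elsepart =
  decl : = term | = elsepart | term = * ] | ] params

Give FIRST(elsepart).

{ =, ] }

elsepart : ] decl contributes {]}.
From elsepart : term elsepart =: add FIRST(term) = { =, ] }.
Union: FIRST(elsepart) = { =, ] }.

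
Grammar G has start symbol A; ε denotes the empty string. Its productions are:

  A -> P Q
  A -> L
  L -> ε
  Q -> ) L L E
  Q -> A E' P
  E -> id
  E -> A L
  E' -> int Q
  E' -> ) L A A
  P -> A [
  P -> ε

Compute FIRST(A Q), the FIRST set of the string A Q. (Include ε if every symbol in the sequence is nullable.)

{ ), [, int }

Add FIRST(A)\{ε} = { ), [, int }; A is nullable, continue.
Add FIRST(Q) = { ), [, int }; Q is not nullable, stop.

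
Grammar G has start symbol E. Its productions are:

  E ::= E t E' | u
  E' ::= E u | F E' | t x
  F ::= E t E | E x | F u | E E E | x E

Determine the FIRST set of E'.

{ t, u, x }

From E' ::= E u: add FIRST(E) = { u }.
From E' ::= F E': add FIRST(F) = { u, x }.
E' ::= t x contributes {t}.
Union: FIRST(E') = { t, u, x }.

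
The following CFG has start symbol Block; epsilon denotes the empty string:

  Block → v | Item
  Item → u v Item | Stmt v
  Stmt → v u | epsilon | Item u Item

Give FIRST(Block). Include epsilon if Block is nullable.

Block → v contributes {v}.
From Block → Item: add FIRST(Item) = { u, v }.
Union: FIRST(Block) = { u, v }.

{ u, v }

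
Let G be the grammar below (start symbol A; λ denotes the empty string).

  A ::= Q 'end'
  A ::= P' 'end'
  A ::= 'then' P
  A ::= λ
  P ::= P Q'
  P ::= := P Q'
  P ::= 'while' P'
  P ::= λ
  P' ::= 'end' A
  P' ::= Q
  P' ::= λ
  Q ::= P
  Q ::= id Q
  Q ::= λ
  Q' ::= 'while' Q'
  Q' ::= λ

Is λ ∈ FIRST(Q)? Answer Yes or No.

Yes

Q has an λ-production, so Q ⇒ λ.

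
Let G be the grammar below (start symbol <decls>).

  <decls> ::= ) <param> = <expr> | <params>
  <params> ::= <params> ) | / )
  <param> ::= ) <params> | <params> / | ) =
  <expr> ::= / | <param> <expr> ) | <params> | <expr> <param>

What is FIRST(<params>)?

{ / }

From <params> ::= <params> ): add FIRST(<params>) = { / }.
<params> ::= / ) contributes {/}.
Union: FIRST(<params>) = { / }.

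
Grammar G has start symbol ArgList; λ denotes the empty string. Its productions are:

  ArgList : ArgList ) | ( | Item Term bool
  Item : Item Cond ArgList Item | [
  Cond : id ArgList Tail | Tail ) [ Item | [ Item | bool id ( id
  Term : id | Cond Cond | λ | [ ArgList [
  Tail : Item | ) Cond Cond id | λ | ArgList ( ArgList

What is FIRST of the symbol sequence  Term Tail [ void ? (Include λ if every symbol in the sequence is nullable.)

Add FIRST(Term)\{λ} = { (, ), [, bool, id }; Term is nullable, continue.
Add FIRST(Tail)\{λ} = { (, ), [ }; Tail is nullable, continue.
[ is a terminal; add {[} and stop.

{ (, ), [, bool, id }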